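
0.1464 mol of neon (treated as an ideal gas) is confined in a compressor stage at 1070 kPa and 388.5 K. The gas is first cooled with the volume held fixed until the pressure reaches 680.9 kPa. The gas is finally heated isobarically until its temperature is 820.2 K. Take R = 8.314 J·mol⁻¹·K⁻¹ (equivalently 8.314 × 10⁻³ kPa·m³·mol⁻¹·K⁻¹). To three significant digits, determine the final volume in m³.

From PV = nRT: V₁ = nRT₁/P₁ = 0.0004419 m³.
Isochoric, so P/T is constant: V₂ = V₁; T₂ = T₁·(P₂/P₁) = 247.2 K.
Isobaric, so V/T is constant: P₃ = P₂; V₃ = V₂·(T₃/T₂) = 0.001466 m³.

V₃ ≈ 0.00147 m³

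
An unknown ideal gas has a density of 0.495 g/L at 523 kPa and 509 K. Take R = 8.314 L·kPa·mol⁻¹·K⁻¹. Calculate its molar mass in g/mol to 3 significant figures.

ρ = PM/(RT) ⇒ M = ρRT/P = (0.495 × 8.314 × 509.0) / 523

M ≈ 4.01 g/mol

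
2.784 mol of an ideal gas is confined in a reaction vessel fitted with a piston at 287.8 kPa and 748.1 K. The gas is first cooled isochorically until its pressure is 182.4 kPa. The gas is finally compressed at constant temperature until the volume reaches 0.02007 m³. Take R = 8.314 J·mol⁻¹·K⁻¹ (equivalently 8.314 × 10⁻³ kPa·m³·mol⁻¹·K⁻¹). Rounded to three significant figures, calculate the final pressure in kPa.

From PV = nRT: V₁ = nRT₁/P₁ = 0.06017 m³.
V constant ⇒ P ∝ T: V₂ = V₁; T₂ = T₁·(P₂/P₁) = 474.1 K.
T constant ⇒ Boyle's law P V = const: T₃ = T₂; P₃ = P₂·(V₂/V₃) = 546.8 kPa.

P₃ ≈ 547 kPa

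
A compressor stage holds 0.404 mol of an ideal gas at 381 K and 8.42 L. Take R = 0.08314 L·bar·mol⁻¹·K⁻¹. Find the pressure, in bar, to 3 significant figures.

P ≈ 1.52 bar

PV = nRT ⇒ P = nRT/V = (0.404 × 0.08314 × 381) / 8.42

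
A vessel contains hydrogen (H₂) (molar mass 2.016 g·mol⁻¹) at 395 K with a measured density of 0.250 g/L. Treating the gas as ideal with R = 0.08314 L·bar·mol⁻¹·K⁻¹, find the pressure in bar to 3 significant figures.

P ≈ 4.07 bar

ρ = PM/(RT) ⇒ P = ρRT/M = (0.250 × 0.08314 × 395.0) / 2.016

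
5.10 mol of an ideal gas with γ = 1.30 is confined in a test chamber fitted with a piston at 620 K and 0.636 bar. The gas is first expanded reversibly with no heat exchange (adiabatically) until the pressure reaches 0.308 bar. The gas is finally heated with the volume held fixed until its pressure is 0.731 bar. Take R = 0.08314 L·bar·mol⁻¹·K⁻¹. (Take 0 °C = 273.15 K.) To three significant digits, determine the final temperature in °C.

From PV = nRT: V₁ = nRT₁/P₁ = 413.3 L.
Adiabatic (γ = 1.30), T V^(γ−1) and P V^γ constant: T₂ = T₁·(P₂/P₁)^((γ−1)/γ) = 524.5 K; V₂ = V₁·(P₁/P₂)^(1/γ) = 722.0 L.
V constant ⇒ P ∝ T: V₃ = V₂; T₃ = T₂·(P₃/P₂) = 1245 K.

T₃ ≈ 972 °C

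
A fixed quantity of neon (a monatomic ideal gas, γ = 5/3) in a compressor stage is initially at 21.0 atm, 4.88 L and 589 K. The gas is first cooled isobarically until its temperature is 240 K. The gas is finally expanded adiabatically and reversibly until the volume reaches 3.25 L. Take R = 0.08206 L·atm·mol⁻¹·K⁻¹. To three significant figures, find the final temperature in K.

Isobaric, so V/T is constant: P₂ = P₁; V₂ = V₁·(T₂/T₁) = 1.988 L.
Adiabatic (γ = 5/3), T V^(γ−1) and P V^γ constant: T₃ = T₂·(V₂/V₃)^(γ−1) = 173.0 K; P₃ = P₂·(V₂/V₃)^γ = 9.260 atm.

T₃ ≈ 173 K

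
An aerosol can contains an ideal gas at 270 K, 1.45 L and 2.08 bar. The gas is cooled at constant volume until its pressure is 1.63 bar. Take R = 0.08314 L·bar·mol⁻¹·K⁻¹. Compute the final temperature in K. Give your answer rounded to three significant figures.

Isochoric, so P/T is constant: V₂ = V₁; T₂ = T₁·(P₂/P₁) = 211.6 K.

T₂ ≈ 212 K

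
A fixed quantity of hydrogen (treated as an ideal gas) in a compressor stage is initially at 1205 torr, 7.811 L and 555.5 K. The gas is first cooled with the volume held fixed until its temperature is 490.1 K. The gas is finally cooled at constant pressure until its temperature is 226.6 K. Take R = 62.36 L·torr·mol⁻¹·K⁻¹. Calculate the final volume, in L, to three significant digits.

V₃ ≈ 3.61 L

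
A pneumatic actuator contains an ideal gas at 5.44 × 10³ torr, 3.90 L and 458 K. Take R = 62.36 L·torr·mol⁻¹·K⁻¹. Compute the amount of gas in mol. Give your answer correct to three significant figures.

n ≈ 0.743 mol

PV = nRT ⇒ n = PV/(RT) = (5.44e+03 × 3.90) / (62.36 × 458)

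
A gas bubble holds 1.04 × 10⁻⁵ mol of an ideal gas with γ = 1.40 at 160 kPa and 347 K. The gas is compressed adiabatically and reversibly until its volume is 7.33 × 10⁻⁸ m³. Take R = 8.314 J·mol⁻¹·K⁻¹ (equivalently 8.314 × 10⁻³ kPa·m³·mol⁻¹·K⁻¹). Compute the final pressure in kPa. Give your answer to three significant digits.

From PV = nRT: V₁ = nRT₁/P₁ = 1.875e-07 m³.
Adiabatic (γ = 1.40), T V^(γ−1) and P V^γ constant: T₂ = T₁·(V₁/V₂)^(γ−1) = 505.3 K; P₂ = P₁·(V₁/V₂)^γ = 596.0 kPa.

P₂ ≈ 596 kPa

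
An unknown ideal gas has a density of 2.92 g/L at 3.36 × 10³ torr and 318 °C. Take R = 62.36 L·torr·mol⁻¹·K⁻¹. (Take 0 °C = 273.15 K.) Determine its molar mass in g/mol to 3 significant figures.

M ≈ 32.0 g/mol

ρ = PM/(RT) ⇒ M = ρRT/P = (2.92 × 62.36 × 591.1) / 3.36e+03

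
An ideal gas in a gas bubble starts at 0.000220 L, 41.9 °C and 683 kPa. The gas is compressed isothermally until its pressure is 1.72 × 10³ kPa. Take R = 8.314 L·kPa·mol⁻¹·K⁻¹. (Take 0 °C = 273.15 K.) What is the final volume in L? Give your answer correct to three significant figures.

Convert: T₁ = 315.0 K.
T constant ⇒ Boyle's law P V = const: T₂ = T₁; V₂ = V₁·(P₁/P₂) = 8.736e-05 L.

V₂ ≈ 8.74e-05 L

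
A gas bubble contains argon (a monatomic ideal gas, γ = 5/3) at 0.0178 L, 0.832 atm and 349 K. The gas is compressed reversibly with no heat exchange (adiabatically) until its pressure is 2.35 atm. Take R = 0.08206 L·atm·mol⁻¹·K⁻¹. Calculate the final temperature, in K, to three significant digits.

Adiabatic (γ = 5/3), T V^(γ−1) and P V^γ constant: T₂ = T₁·(P₂/P₁)^((γ−1)/γ) = 528.7 K; V₂ = V₁·(P₁/P₂)^(1/γ) = 0.009547 L.

T₂ ≈ 529 K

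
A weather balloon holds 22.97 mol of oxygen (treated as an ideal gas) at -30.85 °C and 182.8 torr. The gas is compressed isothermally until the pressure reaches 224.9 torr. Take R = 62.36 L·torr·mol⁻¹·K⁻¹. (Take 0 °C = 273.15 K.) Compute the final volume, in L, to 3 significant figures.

V₂ ≈ 1.54e+03 L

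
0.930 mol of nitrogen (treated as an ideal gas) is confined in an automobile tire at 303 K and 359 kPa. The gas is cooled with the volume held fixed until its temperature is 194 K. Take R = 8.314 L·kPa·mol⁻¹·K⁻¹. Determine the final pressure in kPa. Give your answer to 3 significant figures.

From PV = nRT: V₁ = nRT₁/P₁ = 6.526 L.
Isochoric, so P/T is constant: V₂ = V₁; P₂ = P₁·(T₂/T₁) = 229.9 kPa.

P₂ ≈ 230 kPa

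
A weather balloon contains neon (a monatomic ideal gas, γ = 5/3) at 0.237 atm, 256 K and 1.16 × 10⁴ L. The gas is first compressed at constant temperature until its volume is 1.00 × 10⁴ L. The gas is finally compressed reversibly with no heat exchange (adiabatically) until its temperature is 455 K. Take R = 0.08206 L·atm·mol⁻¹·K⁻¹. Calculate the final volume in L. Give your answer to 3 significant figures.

Isothermal, so P V is constant: T₂ = T₁; P₂ = P₁·(V₁/V₂) = 0.2749 atm.
Reversible adiabatic, γ = 5/3: P₃ = P₂·(T₃/T₂)^(γ/(γ−1)) = 1.158 atm; V₃ = V₂·(T₂/T₃)^(1/(γ−1)) = 4220 L.

V₃ ≈ 4.22e+03 L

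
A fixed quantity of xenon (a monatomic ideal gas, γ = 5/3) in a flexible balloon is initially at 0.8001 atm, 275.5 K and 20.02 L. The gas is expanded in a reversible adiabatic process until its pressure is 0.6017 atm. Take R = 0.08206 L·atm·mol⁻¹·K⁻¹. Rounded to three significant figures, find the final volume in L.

Reversible adiabatic, γ = 5/3: T₂ = T₁·(P₂/P₁)^((γ−1)/γ) = 245.8 K; V₂ = V₁·(P₁/P₂)^(1/γ) = 23.75 L.

V₂ ≈ 23.8 L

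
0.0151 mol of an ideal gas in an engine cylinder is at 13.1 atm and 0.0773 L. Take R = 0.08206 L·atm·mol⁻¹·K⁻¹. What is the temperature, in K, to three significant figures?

T ≈ 817 K

PV = nRT ⇒ T = PV/(nR) = (13.1 × 0.0773) / (0.0151 × 0.08206)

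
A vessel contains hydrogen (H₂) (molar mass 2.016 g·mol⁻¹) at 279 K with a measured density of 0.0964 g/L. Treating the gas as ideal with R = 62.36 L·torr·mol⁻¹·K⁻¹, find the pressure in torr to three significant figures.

P ≈ 832 torr

ρ = PM/(RT) ⇒ P = ρRT/M = (0.0964 × 62.36 × 279.0) / 2.016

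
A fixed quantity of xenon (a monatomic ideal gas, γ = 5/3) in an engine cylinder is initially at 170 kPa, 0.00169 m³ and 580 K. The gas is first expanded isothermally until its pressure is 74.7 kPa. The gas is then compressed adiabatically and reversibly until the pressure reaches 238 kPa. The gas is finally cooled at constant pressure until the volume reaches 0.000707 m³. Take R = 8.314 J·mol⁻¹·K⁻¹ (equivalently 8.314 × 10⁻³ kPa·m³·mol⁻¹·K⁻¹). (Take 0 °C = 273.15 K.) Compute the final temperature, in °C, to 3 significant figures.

T₄ ≈ 66.5 °C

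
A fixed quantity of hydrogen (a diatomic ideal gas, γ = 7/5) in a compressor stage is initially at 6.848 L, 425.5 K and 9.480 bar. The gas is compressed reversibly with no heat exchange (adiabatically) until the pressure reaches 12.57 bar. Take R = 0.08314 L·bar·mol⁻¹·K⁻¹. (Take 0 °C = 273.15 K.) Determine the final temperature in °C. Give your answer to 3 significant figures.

T₂ ≈ 188 °C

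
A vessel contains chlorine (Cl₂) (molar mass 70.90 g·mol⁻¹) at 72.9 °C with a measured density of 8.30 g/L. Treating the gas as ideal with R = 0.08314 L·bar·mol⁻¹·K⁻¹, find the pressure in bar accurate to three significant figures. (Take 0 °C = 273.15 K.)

ρ = PM/(RT) ⇒ P = ρRT/M = (8.30 × 0.08314 × 346.0) / 70.90

P ≈ 3.37 bar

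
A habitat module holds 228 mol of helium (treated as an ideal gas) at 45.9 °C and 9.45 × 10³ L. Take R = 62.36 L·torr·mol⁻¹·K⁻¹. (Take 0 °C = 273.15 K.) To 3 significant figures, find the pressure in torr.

P ≈ 480 torr

Convert: T = 319.05 K.
PV = nRT ⇒ P = nRT/V = (228 × 62.36 × 319.05) / 9.45e+03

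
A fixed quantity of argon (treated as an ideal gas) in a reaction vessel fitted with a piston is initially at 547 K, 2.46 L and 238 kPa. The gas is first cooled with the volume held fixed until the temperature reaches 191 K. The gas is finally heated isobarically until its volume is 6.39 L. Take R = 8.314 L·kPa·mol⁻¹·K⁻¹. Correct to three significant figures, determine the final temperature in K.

V constant ⇒ P ∝ T: V₂ = V₁; P₂ = P₁·(T₂/T₁) = 83.10 kPa.
P constant ⇒ V ∝ T: P₃ = P₂; T₃ = T₂·(V₃/V₂) = 496.1 K.

T₃ ≈ 496 K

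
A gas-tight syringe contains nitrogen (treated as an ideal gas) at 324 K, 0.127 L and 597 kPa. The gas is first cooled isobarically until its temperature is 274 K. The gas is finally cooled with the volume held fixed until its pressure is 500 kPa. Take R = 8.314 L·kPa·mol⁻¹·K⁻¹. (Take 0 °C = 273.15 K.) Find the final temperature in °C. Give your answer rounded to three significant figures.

Isobaric, so V/T is constant: P₂ = P₁; V₂ = V₁·(T₂/T₁) = 0.1074 L.
V constant ⇒ P ∝ T: V₃ = V₂; T₃ = T₂·(P₃/P₂) = 229.5 K.

T₃ ≈ -43.7 °C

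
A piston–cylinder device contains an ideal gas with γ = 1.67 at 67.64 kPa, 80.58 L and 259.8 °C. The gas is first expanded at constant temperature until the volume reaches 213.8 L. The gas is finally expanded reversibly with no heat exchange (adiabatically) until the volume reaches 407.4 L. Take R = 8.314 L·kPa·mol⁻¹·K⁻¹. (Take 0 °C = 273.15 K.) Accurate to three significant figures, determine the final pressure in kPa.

Convert: T₁ = 533.0 K.
Isothermal, so P V is constant: T₂ = T₁; P₂ = P₁·(V₁/V₂) = 25.49 kPa.
Adiabatic (γ = 1.67), T V^(γ−1) and P V^γ constant: T₃ = T₂·(V₂/V₃)^(γ−1) = 346.0 K; P₃ = P₂·(V₂/V₃)^γ = 8.686 kPa.

P₃ ≈ 8.69 kPa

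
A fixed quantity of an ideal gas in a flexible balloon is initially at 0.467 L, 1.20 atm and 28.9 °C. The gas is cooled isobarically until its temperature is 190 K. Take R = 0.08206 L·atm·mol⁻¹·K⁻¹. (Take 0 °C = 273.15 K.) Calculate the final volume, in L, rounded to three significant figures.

Convert: T₁ = 302.0 K.
P constant ⇒ V ∝ T: P₂ = P₁; V₂ = V₁·(T₂/T₁) = 0.2938 L.

V₂ ≈ 0.294 L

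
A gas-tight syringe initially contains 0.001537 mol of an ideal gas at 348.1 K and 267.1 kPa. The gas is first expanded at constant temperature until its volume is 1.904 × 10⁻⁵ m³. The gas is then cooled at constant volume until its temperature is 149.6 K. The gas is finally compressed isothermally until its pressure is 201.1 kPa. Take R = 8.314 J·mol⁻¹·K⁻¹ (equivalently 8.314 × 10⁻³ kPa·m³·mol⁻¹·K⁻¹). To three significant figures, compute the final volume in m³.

From PV = nRT: V₁ = nRT₁/P₁ = 1.665e-05 m³.
T constant ⇒ Boyle's law P V = const: T₂ = T₁; P₂ = P₁·(V₁/V₂) = 233.6 kPa.
V constant ⇒ P ∝ T: V₃ = V₂; P₃ = P₂·(T₃/T₂) = 100.4 kPa.
T constant ⇒ Boyle's law P V = const: T₄ = T₃; V₄ = V₃·(P₃/P₄) = 9.506e-06 m³.

V₄ ≈ 9.51e-06 m³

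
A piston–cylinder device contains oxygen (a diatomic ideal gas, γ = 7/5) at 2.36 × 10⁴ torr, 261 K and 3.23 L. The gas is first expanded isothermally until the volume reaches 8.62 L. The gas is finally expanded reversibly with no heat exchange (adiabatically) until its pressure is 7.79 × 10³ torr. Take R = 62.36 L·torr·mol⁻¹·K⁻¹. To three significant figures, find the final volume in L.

V₃ ≈ 9.44 L

Isothermal, so P V is constant: T₂ = T₁; P₂ = P₁·(V₁/V₂) = 8843 torr.
Adiabatic (γ = 7/5), T V^(γ−1) and P V^γ constant: T₃ = T₂·(P₃/P₂)^((γ−1)/γ) = 251.7 K; V₃ = V₂·(P₂/P₃)^(1/γ) = 9.437 L.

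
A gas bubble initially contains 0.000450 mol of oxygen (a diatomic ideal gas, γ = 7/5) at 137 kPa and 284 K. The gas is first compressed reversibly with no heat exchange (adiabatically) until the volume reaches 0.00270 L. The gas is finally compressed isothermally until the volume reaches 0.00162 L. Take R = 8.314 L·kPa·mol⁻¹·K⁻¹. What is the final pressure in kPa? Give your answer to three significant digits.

From PV = nRT: V₁ = nRT₁/P₁ = 0.007756 L.
Reversible adiabatic, γ = 7/5: T₂ = T₁·(V₁/V₂)^(γ−1) = 433.1 K; P₂ = P₁·(V₁/V₂)^γ = 600.2 kPa.
Isothermal, so P V is constant: T₃ = T₂; P₃ = P₂·(V₂/V₃) = 1000 kPa.

P₃ ≈ 1.00e+03 kPa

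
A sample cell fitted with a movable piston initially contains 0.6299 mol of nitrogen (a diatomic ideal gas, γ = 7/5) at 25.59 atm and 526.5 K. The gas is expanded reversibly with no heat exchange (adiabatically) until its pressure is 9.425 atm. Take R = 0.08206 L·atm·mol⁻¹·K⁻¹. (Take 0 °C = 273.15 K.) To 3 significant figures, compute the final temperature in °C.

T₂ ≈ 123 °C

From PV = nRT: V₁ = nRT₁/P₁ = 1.063 L.
Reversible adiabatic, γ = 7/5: T₂ = T₁·(P₂/P₁)^((γ−1)/γ) = 395.8 K; V₂ = V₁·(P₁/P₂)^(1/γ) = 2.171 L.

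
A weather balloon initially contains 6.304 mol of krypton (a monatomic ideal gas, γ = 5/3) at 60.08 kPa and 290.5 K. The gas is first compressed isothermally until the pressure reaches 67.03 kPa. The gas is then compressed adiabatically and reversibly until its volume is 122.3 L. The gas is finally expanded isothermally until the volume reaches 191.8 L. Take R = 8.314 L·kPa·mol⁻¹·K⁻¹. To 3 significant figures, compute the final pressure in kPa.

From PV = nRT: V₁ = nRT₁/P₁ = 253.4 L.
Isothermal, so P V is constant: T₂ = T₁; V₂ = V₁·(P₁/P₂) = 227.1 L.
Reversible adiabatic, γ = 5/3: T₃ = T₂·(V₂/V₃)^(γ−1) = 438.9 K; P₃ = P₂·(V₂/V₃)^γ = 188.1 kPa.
Isothermal, so P V is constant: T₄ = T₃; P₄ = P₃·(V₃/V₄) = 119.9 kPa.

P₄ ≈ 120 kPa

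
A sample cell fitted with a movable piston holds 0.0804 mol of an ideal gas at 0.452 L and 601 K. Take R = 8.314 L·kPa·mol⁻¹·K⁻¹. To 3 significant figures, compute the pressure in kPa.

P ≈ 889 kPa

PV = nRT ⇒ P = nRT/V = (0.0804 × 8.314 × 601) / 0.452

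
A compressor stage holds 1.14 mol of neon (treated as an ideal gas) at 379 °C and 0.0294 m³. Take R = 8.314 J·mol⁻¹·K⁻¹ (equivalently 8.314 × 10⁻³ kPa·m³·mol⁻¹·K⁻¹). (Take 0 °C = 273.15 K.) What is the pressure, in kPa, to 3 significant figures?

P ≈ 210 kPa

Convert: T = 652.15 K.
PV = nRT ⇒ P = nRT/V = (1.14 × 8.314 × 10⁻³ × 652.15) / 0.0294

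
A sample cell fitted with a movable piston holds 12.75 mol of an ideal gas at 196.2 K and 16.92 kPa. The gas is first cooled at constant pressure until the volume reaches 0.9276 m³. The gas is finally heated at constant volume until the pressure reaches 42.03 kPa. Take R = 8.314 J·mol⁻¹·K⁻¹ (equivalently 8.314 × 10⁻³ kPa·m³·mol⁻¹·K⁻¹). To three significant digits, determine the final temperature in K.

From PV = nRT: V₁ = nRT₁/P₁ = 1.229 m³.
Isobaric, so V/T is constant: P₂ = P₁; T₂ = T₁·(V₂/V₁) = 148.1 K.
V constant ⇒ P ∝ T: V₃ = V₂; T₃ = T₂·(P₃/P₂) = 367.8 K.

T₃ ≈ 368 K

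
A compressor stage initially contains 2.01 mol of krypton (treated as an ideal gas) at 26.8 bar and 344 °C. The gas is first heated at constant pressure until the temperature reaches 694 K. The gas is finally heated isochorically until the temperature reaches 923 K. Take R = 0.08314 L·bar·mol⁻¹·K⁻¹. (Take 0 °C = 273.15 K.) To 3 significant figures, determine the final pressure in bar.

P₃ ≈ 35.6 bar

Convert: T₁ = 617.1 K.
From PV = nRT: V₁ = nRT₁/P₁ = 3.848 L.
P constant ⇒ V ∝ T: P₂ = P₁; V₂ = V₁·(T₂/T₁) = 4.327 L.
V constant ⇒ P ∝ T: V₃ = V₂; P₃ = P₂·(T₃/T₂) = 35.64 bar.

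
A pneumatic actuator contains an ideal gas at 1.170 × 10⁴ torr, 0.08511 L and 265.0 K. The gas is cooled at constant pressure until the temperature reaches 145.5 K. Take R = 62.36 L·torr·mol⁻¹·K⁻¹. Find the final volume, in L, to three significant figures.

P constant ⇒ V ∝ T: P₂ = P₁; V₂ = V₁·(T₂/T₁) = 0.04673 L.

V₂ ≈ 0.0467 L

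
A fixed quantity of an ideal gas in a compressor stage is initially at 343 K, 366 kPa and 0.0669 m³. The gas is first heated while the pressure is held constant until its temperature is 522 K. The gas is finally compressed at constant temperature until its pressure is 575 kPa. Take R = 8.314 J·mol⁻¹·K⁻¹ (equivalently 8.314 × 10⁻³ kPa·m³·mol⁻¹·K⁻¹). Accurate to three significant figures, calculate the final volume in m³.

P constant ⇒ V ∝ T: P₂ = P₁; V₂ = V₁·(T₂/T₁) = 0.1018 m³.
T constant ⇒ Boyle's law P V = const: T₃ = T₂; V₃ = V₂·(P₂/P₃) = 0.06481 m³.

V₃ ≈ 0.0648 m³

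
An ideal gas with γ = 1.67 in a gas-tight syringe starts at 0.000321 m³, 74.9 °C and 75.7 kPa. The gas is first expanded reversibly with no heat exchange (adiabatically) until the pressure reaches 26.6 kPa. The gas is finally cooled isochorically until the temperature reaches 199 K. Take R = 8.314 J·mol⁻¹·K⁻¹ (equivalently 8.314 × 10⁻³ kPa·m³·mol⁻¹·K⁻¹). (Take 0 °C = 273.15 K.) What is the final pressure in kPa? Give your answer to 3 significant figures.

Convert: T₁ = 348.0 K.
Reversible adiabatic, γ = 1.67: T₂ = T₁·(P₂/P₁)^((γ−1)/γ) = 228.8 K; V₂ = V₁·(P₁/P₂)^(1/γ) = 0.0006005 m³.
Isochoric, so P/T is constant: V₃ = V₂; P₃ = P₂·(T₃/T₂) = 23.14 kPa.

P₃ ≈ 23.1 kPa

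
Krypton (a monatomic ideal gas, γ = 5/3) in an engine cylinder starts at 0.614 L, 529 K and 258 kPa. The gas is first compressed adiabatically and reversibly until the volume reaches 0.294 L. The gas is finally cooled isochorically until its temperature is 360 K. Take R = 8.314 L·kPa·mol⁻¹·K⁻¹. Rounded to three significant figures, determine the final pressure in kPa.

Reversible adiabatic, γ = 5/3: T₂ = T₁·(V₁/V₂)^(γ−1) = 864.3 K; P₂ = P₁·(V₁/V₂)^γ = 880.3 kPa.
Isochoric, so P/T is constant: V₃ = V₂; P₃ = P₂·(T₃/T₂) = 366.7 kPa.

P₃ ≈ 367 kPa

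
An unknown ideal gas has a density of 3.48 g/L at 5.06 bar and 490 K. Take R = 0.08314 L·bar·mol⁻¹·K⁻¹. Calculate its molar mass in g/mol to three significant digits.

ρ = PM/(RT) ⇒ M = ρRT/P = (3.48 × 0.08314 × 490.0) / 5.06

M ≈ 28.0 g/mol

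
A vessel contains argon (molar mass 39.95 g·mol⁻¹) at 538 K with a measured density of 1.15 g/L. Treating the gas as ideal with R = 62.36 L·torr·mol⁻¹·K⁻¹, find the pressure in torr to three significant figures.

P ≈ 966 torr

ρ = PM/(RT) ⇒ P = ρRT/M = (1.15 × 62.36 × 538.0) / 39.95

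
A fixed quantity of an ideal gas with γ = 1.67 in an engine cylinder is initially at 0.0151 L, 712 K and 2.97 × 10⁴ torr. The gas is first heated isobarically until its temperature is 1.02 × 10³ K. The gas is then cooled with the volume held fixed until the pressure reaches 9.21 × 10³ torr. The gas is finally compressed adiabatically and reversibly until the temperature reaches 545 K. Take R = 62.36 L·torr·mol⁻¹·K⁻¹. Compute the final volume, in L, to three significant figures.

P constant ⇒ V ∝ T: P₂ = P₁; V₂ = V₁·(T₂/T₁) = 0.02163 L.
V constant ⇒ P ∝ T: V₃ = V₂; T₃ = T₂·(P₃/P₂) = 316.3 K.
Reversible adiabatic, γ = 1.67: P₄ = P₃·(T₄/T₃)^(γ/(γ−1)) = 3.575e+04 torr; V₄ = V₃·(T₃/T₄)^(1/(γ−1)) = 0.009603 L.

V₄ ≈ 0.00960 L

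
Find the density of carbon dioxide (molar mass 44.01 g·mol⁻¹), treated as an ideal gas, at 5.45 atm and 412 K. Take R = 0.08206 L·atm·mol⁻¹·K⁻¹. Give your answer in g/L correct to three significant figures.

ρ = PM/(RT) = (5.45 × 44.01) / (0.08206 × 412.0)

ρ ≈ 7.09 g/L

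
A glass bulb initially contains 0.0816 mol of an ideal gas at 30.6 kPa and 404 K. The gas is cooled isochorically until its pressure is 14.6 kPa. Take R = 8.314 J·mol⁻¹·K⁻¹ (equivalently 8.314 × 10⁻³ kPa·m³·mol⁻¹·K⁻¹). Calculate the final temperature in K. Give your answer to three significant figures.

T₂ ≈ 193 K

From PV = nRT: V₁ = nRT₁/P₁ = 0.008957 m³.
V constant ⇒ P ∝ T: V₂ = V₁; T₂ = T₁·(P₂/P₁) = 192.8 K.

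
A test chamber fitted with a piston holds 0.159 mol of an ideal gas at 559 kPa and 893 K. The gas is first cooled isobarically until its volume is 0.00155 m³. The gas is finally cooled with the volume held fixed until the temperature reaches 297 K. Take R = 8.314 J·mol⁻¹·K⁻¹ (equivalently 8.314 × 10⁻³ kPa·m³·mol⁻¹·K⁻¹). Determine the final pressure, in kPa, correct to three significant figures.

P₃ ≈ 253 kPa

From PV = nRT: V₁ = nRT₁/P₁ = 0.002112 m³.
Isobaric, so V/T is constant: P₂ = P₁; T₂ = T₁·(V₂/V₁) = 655.4 K.
Isochoric, so P/T is constant: V₃ = V₂; P₃ = P₂·(T₃/T₂) = 253.3 kPa.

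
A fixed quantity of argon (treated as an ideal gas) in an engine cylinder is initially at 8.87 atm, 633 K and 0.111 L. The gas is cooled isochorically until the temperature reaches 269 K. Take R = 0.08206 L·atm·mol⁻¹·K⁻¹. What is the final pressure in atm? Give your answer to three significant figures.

P₂ ≈ 3.77 atm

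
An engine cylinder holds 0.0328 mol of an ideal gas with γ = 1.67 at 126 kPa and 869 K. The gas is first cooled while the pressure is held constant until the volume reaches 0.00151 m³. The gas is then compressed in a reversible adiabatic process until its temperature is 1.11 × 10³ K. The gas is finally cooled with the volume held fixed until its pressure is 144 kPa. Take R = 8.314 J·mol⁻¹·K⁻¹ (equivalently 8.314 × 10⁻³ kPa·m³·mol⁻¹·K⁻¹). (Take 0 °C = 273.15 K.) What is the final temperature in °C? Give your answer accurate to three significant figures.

From PV = nRT: V₁ = nRT₁/P₁ = 0.001881 m³.
P constant ⇒ V ∝ T: P₂ = P₁; T₂ = T₁·(V₂/V₁) = 697.7 K.
Reversible adiabatic, γ = 1.67: P₃ = P₂·(T₃/T₂)^(γ/(γ−1)) = 400.9 kPa; V₃ = V₂·(T₂/T₃)^(1/(γ−1)) = 0.0007551 m³.
Isochoric, so P/T is constant: V₄ = V₃; T₄ = T₃·(P₄/P₃) = 398.7 K.

T₄ ≈ 126 °C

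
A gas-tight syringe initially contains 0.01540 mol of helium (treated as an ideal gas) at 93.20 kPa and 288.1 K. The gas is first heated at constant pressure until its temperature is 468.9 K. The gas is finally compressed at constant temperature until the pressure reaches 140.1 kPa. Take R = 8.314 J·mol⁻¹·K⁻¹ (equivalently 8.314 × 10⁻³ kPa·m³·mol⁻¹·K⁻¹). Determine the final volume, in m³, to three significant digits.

From PV = nRT: V₁ = nRT₁/P₁ = 0.0003958 m³.
Isobaric, so V/T is constant: P₂ = P₁; V₂ = V₁·(T₂/T₁) = 0.0006442 m³.
T constant ⇒ Boyle's law P V = const: T₃ = T₂; V₃ = V₂·(P₂/P₃) = 0.0004285 m³.

V₃ ≈ 0.000429 m³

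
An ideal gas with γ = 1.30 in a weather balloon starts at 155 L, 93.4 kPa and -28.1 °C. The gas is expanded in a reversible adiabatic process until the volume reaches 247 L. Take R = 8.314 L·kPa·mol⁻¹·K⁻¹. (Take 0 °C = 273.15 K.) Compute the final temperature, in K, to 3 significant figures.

Convert: T₁ = 245.0 K.
Reversible adiabatic, γ = 1.30: T₂ = T₁·(V₁/V₂)^(γ−1) = 213.1 K; P₂ = P₁·(V₁/V₂)^γ = 50.97 kPa.

T₂ ≈ 213 K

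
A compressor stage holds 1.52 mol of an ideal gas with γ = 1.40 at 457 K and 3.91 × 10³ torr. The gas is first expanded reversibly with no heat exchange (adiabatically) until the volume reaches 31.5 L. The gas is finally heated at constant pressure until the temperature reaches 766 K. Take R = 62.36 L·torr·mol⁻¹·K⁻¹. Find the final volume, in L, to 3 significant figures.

V₃ ≈ 80.2 L

From PV = nRT: V₁ = nRT₁/P₁ = 11.08 L.
Reversible adiabatic, γ = 1.40: T₂ = T₁·(V₁/V₂)^(γ−1) = 300.9 K; P₂ = P₁·(V₁/V₂)^γ = 905.4 torr.
P constant ⇒ V ∝ T: P₃ = P₂; V₃ = V₂·(T₃/T₂) = 80.20 L.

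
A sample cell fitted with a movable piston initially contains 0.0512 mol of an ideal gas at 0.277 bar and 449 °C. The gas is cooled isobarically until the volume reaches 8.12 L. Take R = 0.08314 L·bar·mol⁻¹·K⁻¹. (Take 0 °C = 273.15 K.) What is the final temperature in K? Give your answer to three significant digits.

Convert: T₁ = 722.1 K.
From PV = nRT: V₁ = nRT₁/P₁ = 11.10 L.
Isobaric, so V/T is constant: P₂ = P₁; T₂ = T₁·(V₂/V₁) = 528.4 K.

T₂ ≈ 528 K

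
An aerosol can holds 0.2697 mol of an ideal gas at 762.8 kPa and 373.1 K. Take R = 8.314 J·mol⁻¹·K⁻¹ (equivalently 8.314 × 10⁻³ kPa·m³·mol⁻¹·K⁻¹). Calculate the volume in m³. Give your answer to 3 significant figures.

PV = nRT ⇒ V = nRT/P = (0.2697 × 8.314 × 10⁻³ × 373.1) / 762.8

V ≈ 0.00110 m³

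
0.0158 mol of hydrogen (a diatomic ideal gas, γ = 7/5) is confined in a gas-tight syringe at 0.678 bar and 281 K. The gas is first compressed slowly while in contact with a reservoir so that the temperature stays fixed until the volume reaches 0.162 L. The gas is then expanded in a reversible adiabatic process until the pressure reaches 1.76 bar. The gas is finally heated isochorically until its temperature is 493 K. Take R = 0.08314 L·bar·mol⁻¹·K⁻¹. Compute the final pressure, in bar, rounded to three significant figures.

From PV = nRT: V₁ = nRT₁/P₁ = 0.5444 L.
Isothermal, so P V is constant: T₂ = T₁; P₂ = P₁·(V₁/V₂) = 2.279 bar.
Adiabatic (γ = 7/5), T V^(γ−1) and P V^γ constant: T₃ = T₂·(P₃/P₂)^((γ−1)/γ) = 261.0 K; V₃ = V₂·(P₂/P₃)^(1/γ) = 0.1948 L.
Isochoric, so P/T is constant: V₄ = V₃; P₄ = P₃·(T₄/T₃) = 3.324 bar.

P₄ ≈ 3.32 bar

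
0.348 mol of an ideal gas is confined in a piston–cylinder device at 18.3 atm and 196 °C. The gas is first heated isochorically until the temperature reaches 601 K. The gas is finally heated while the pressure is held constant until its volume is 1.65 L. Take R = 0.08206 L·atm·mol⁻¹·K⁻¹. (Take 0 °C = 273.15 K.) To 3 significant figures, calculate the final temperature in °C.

Convert: T₁ = 469.1 K.
From PV = nRT: V₁ = nRT₁/P₁ = 0.7321 L.
Isochoric, so P/T is constant: V₂ = V₁; P₂ = P₁·(T₂/T₁) = 23.44 atm.
P constant ⇒ V ∝ T: P₃ = P₂; T₃ = T₂·(V₃/V₂) = 1355 K.

T₃ ≈ 1.08e+03 °C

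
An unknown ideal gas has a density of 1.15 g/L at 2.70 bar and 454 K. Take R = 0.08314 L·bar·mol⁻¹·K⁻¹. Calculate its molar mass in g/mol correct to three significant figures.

ρ = PM/(RT) ⇒ M = ρRT/P = (1.15 × 0.08314 × 454.0) / 2.70

M ≈ 16.1 g/mol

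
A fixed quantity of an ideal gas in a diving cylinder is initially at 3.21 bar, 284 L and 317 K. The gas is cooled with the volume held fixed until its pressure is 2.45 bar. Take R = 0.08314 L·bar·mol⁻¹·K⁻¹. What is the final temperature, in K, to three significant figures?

T₂ ≈ 242 K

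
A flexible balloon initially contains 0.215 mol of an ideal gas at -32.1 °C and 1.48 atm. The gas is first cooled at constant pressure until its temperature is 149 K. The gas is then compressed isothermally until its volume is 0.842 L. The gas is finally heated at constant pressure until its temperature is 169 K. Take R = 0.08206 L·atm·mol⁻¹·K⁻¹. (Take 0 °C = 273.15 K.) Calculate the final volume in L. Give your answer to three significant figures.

Convert: T₁ = 241.0 K.
From PV = nRT: V₁ = nRT₁/P₁ = 2.874 L.
P constant ⇒ V ∝ T: P₂ = P₁; V₂ = V₁·(T₂/T₁) = 1.776 L.
Isothermal, so P V is constant: T₃ = T₂; P₃ = P₂·(V₂/V₃) = 3.122 atm.
P constant ⇒ V ∝ T: P₄ = P₃; V₄ = V₃·(T₄/T₃) = 0.9550 L.

V₄ ≈ 0.955 L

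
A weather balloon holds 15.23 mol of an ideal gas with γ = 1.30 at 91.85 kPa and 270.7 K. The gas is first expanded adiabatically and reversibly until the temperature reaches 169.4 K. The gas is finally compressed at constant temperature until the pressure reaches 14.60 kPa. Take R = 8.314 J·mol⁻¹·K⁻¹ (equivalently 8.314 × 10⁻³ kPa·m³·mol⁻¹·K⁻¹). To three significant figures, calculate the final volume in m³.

From PV = nRT: V₁ = nRT₁/P₁ = 0.3732 m³.
Adiabatic (γ = 1.30), T V^(γ−1) and P V^γ constant: P₂ = P₁·(T₂/T₁)^(γ/(γ−1)) = 12.05 kPa; V₂ = V₁·(T₁/T₂)^(1/(γ−1)) = 1.780 m³.
Isothermal, so P V is constant: T₃ = T₂; V₃ = V₂·(P₂/P₃) = 1.469 m³.

V₃ ≈ 1.47 m³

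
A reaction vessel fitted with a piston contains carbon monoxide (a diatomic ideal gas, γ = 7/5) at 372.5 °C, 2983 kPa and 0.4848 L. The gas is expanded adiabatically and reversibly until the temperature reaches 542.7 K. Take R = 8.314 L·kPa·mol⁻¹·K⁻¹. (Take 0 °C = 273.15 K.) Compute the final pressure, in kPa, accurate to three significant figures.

Convert: T₁ = 645.6 K.
Adiabatic (γ = 7/5), T V^(γ−1) and P V^γ constant: P₂ = P₁·(T₂/T₁)^(γ/(γ−1)) = 1624 kPa; V₂ = V₁·(T₁/T₂)^(1/(γ−1)) = 0.7484 L.

P₂ ≈ 1.62e+03 kPa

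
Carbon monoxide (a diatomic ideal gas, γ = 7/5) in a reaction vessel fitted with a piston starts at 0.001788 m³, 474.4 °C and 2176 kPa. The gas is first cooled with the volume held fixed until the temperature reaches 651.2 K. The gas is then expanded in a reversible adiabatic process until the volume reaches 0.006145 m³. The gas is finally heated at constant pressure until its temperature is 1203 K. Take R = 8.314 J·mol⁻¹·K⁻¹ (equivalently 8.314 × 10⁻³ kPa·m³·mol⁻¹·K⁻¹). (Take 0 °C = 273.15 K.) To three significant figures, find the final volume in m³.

V₄ ≈ 0.0186 m³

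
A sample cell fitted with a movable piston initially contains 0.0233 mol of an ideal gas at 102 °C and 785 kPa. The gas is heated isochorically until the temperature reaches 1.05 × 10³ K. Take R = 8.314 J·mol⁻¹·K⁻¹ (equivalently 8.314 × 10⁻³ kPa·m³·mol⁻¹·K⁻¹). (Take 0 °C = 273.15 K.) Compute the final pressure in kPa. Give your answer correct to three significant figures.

P₂ ≈ 2.20e+03 kPa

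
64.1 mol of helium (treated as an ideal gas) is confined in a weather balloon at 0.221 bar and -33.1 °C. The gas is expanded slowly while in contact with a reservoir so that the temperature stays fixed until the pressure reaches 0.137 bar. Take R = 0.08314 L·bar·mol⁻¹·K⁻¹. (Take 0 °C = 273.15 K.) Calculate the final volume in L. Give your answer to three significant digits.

Convert: T₁ = 240.0 K.
From PV = nRT: V₁ = nRT₁/P₁ = 5789 L.
T constant ⇒ Boyle's law P V = const: T₂ = T₁; V₂ = V₁·(P₁/P₂) = 9338 L.

V₂ ≈ 9.34e+03 L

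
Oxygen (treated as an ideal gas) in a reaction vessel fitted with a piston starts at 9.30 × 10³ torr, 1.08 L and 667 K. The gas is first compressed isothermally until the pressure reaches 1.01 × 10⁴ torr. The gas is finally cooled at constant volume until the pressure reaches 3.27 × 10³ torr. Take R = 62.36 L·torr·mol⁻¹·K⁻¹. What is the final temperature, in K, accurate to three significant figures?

T₃ ≈ 216 K

Isothermal, so P V is constant: T₂ = T₁; V₂ = V₁·(P₁/P₂) = 0.9945 L.
Isochoric, so P/T is constant: V₃ = V₂; T₃ = T₂·(P₃/P₂) = 215.9 K.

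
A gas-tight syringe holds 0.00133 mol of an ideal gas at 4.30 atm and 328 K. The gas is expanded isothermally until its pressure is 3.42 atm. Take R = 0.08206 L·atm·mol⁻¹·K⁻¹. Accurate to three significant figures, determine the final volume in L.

V₂ ≈ 0.0105 L

From PV = nRT: V₁ = nRT₁/P₁ = 0.008325 L.
Isothermal, so P V is constant: T₂ = T₁; V₂ = V₁·(P₁/P₂) = 0.01047 L.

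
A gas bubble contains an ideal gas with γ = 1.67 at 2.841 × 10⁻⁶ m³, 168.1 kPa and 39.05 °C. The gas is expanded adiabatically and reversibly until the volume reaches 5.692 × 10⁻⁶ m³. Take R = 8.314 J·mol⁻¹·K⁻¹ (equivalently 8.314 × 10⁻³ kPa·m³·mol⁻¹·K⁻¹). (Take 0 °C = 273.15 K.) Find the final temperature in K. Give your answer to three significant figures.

T₂ ≈ 196 K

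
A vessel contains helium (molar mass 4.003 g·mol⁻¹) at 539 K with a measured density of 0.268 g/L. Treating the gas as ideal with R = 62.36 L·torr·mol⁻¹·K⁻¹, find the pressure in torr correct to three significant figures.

P ≈ 2.25e+03 torr

ρ = PM/(RT) ⇒ P = ρRT/M = (0.268 × 62.36 × 539.0) / 4.003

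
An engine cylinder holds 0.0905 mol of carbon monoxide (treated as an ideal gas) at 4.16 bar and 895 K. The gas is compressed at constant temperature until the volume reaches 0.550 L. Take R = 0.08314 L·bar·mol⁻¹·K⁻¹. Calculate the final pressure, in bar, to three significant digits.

From PV = nRT: V₁ = nRT₁/P₁ = 1.619 L.
T constant ⇒ Boyle's law P V = const: T₂ = T₁; P₂ = P₁·(V₁/V₂) = 12.24 bar.

P₂ ≈ 12.2 bar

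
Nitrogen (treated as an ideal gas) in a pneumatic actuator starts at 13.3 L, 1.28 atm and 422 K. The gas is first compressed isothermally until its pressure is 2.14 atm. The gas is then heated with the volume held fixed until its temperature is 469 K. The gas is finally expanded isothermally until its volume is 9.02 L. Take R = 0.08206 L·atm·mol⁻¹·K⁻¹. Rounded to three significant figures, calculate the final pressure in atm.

P₄ ≈ 2.10 atm

T constant ⇒ Boyle's law P V = const: T₂ = T₁; V₂ = V₁·(P₁/P₂) = 7.955 L.
Isochoric, so P/T is constant: V₃ = V₂; P₃ = P₂·(T₃/T₂) = 2.378 atm.
T constant ⇒ Boyle's law P V = const: T₄ = T₃; P₄ = P₃·(V₃/V₄) = 2.098 atm.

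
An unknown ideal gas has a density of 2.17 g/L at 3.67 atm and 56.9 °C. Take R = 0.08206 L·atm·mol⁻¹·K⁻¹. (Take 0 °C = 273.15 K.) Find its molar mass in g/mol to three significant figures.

ρ = PM/(RT) ⇒ M = ρRT/P = (2.17 × 0.08206 × 330.0) / 3.67

M ≈ 16.0 g/mol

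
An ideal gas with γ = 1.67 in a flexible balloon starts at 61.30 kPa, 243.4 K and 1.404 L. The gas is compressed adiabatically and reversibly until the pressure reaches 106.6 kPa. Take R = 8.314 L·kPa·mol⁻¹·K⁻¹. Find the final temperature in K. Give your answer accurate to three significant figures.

Reversible adiabatic, γ = 1.67: T₂ = T₁·(P₂/P₁)^((γ−1)/γ) = 303.9 K; V₂ = V₁·(P₁/P₂)^(1/γ) = 1.008 L.

T₂ ≈ 304 K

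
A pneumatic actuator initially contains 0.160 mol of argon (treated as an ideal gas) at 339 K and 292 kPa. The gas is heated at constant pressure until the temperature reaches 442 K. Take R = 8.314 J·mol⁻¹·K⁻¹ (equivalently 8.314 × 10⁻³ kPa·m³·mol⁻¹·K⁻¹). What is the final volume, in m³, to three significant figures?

V₂ ≈ 0.00201 m³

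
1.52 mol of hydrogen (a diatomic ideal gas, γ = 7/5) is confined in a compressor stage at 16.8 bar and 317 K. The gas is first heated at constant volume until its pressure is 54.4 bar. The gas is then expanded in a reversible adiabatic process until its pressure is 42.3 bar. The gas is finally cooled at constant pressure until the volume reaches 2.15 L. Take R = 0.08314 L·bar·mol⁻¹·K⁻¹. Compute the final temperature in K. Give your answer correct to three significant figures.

From PV = nRT: V₁ = nRT₁/P₁ = 2.385 L.
V constant ⇒ P ∝ T: V₂ = V₁; T₂ = T₁·(P₂/P₁) = 1026 K.
Adiabatic (γ = 7/5), T V^(γ−1) and P V^γ constant: T₃ = T₂·(P₃/P₂)^((γ−1)/γ) = 955.3 K; V₃ = V₂·(P₂/P₃)^(1/γ) = 2.854 L.
P constant ⇒ V ∝ T: P₄ = P₃; T₄ = T₃·(V₄/V₃) = 719.7 K.

T₄ ≈ 720 K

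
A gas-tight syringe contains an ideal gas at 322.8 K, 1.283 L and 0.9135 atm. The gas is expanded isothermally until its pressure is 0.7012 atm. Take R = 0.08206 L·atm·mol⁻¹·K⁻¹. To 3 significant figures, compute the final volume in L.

Isothermal, so P V is constant: T₂ = T₁; V₂ = V₁·(P₁/P₂) = 1.671 L.

V₂ ≈ 1.67 L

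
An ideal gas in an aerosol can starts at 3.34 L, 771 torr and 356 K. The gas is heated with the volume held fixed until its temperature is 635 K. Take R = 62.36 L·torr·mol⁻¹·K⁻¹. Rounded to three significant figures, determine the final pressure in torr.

Isochoric, so P/T is constant: V₂ = V₁; P₂ = P₁·(T₂/T₁) = 1375 torr.

P₂ ≈ 1.38e+03 torr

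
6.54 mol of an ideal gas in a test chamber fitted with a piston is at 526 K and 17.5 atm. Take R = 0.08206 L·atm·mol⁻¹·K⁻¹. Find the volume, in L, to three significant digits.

V ≈ 16.1 L

PV = nRT ⇒ V = nRT/P = (6.54 × 0.08206 × 526) / 17.5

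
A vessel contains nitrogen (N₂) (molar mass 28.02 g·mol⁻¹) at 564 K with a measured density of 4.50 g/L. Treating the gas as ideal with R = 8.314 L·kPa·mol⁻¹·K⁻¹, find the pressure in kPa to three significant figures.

ρ = PM/(RT) ⇒ P = ρRT/M = (4.50 × 8.314 × 564.0) / 28.02

P ≈ 753 kPa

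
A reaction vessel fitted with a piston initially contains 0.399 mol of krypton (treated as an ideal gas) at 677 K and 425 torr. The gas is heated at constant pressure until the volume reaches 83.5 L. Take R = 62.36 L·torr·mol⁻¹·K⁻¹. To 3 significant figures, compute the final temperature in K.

From PV = nRT: V₁ = nRT₁/P₁ = 39.63 L.
Isobaric, so V/T is constant: P₂ = P₁; T₂ = T₁·(V₂/V₁) = 1426 K.

T₂ ≈ 1.43e+03 K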